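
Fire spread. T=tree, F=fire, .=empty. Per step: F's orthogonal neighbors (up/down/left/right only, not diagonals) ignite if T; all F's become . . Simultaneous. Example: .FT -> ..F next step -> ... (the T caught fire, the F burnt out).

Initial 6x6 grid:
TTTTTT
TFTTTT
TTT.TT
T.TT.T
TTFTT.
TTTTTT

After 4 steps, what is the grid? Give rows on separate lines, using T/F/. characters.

Step 1: 8 trees catch fire, 2 burn out
  TFTTTT
  F.FTTT
  TFT.TT
  T.FT.T
  TF.FT.
  TTFTTT
Step 2: 10 trees catch fire, 8 burn out
  F.FTTT
  ...FTT
  F.F.TT
  T..F.T
  F...F.
  TF.FTT
Step 3: 5 trees catch fire, 10 burn out
  ...FTT
  ....FT
  ....TT
  F....T
  ......
  F...FT
Step 4: 4 trees catch fire, 5 burn out
  ....FT
  .....F
  ....FT
  .....T
  ......
  .....F

....FT
.....F
....FT
.....T
......
.....F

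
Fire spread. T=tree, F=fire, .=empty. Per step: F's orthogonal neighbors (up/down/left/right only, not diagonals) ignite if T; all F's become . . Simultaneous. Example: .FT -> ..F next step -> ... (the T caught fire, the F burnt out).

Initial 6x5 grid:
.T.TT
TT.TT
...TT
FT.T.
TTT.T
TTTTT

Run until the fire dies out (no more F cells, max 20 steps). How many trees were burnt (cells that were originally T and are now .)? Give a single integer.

Answer: 10

Derivation:
Step 1: +2 fires, +1 burnt (F count now 2)
Step 2: +2 fires, +2 burnt (F count now 2)
Step 3: +2 fires, +2 burnt (F count now 2)
Step 4: +1 fires, +2 burnt (F count now 1)
Step 5: +1 fires, +1 burnt (F count now 1)
Step 6: +1 fires, +1 burnt (F count now 1)
Step 7: +1 fires, +1 burnt (F count now 1)
Step 8: +0 fires, +1 burnt (F count now 0)
Fire out after step 8
Initially T: 20, now '.': 20
Total burnt (originally-T cells now '.'): 10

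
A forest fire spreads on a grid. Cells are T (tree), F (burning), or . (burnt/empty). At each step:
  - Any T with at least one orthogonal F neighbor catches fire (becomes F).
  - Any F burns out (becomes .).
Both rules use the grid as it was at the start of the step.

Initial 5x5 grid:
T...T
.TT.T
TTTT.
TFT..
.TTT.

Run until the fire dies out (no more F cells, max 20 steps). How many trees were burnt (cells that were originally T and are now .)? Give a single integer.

Answer: 11

Derivation:
Step 1: +4 fires, +1 burnt (F count now 4)
Step 2: +4 fires, +4 burnt (F count now 4)
Step 3: +3 fires, +4 burnt (F count now 3)
Step 4: +0 fires, +3 burnt (F count now 0)
Fire out after step 4
Initially T: 14, now '.': 22
Total burnt (originally-T cells now '.'): 11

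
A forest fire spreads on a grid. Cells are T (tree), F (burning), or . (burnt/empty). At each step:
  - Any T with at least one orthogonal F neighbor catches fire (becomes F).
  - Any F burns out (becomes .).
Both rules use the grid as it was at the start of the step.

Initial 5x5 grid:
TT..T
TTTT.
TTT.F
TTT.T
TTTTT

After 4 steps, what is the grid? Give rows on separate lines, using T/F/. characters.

Step 1: 1 trees catch fire, 1 burn out
  TT..T
  TTTT.
  TTT..
  TTT.F
  TTTTT
Step 2: 1 trees catch fire, 1 burn out
  TT..T
  TTTT.
  TTT..
  TTT..
  TTTTF
Step 3: 1 trees catch fire, 1 burn out
  TT..T
  TTTT.
  TTT..
  TTT..
  TTTF.
Step 4: 1 trees catch fire, 1 burn out
  TT..T
  TTTT.
  TTT..
  TTT..
  TTF..

TT..T
TTTT.
TTT..
TTT..
TTF..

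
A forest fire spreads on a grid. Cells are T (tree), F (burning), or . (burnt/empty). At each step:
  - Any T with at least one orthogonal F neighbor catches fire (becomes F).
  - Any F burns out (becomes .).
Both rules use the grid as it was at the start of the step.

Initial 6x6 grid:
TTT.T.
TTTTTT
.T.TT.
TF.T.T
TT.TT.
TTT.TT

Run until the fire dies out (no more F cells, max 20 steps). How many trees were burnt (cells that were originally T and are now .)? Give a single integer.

Answer: 24

Derivation:
Step 1: +3 fires, +1 burnt (F count now 3)
Step 2: +3 fires, +3 burnt (F count now 3)
Step 3: +5 fires, +3 burnt (F count now 5)
Step 4: +3 fires, +5 burnt (F count now 3)
Step 5: +2 fires, +3 burnt (F count now 2)
Step 6: +4 fires, +2 burnt (F count now 4)
Step 7: +1 fires, +4 burnt (F count now 1)
Step 8: +1 fires, +1 burnt (F count now 1)
Step 9: +1 fires, +1 burnt (F count now 1)
Step 10: +1 fires, +1 burnt (F count now 1)
Step 11: +0 fires, +1 burnt (F count now 0)
Fire out after step 11
Initially T: 25, now '.': 35
Total burnt (originally-T cells now '.'): 24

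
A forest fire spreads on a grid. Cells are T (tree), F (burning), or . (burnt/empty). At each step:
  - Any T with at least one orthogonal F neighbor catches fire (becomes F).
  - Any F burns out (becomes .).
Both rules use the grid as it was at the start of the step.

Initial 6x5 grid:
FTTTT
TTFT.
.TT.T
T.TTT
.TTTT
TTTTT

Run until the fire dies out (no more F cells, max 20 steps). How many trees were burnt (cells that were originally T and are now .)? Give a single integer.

Step 1: +6 fires, +2 burnt (F count now 6)
Step 2: +3 fires, +6 burnt (F count now 3)
Step 3: +3 fires, +3 burnt (F count now 3)
Step 4: +4 fires, +3 burnt (F count now 4)
Step 5: +4 fires, +4 burnt (F count now 4)
Step 6: +2 fires, +4 burnt (F count now 2)
Step 7: +0 fires, +2 burnt (F count now 0)
Fire out after step 7
Initially T: 23, now '.': 29
Total burnt (originally-T cells now '.'): 22

Answer: 22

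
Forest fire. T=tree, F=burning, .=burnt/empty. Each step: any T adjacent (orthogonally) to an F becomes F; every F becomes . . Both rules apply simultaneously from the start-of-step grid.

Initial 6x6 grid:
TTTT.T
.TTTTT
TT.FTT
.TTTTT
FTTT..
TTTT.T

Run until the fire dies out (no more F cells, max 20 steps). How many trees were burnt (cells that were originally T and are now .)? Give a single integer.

Answer: 26

Derivation:
Step 1: +5 fires, +2 burnt (F count now 5)
Step 2: +10 fires, +5 burnt (F count now 10)
Step 3: +7 fires, +10 burnt (F count now 7)
Step 4: +3 fires, +7 burnt (F count now 3)
Step 5: +1 fires, +3 burnt (F count now 1)
Step 6: +0 fires, +1 burnt (F count now 0)
Fire out after step 6
Initially T: 27, now '.': 35
Total burnt (originally-T cells now '.'): 26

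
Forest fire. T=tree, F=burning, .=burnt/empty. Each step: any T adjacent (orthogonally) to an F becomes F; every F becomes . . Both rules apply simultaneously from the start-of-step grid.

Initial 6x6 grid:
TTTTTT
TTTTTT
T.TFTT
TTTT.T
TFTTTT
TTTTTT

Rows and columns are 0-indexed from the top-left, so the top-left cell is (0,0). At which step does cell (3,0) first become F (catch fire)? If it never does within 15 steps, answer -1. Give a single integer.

Step 1: cell (3,0)='T' (+8 fires, +2 burnt)
Step 2: cell (3,0)='F' (+9 fires, +8 burnt)
  -> target ignites at step 2
Step 3: cell (3,0)='.' (+8 fires, +9 burnt)
Step 4: cell (3,0)='.' (+5 fires, +8 burnt)
Step 5: cell (3,0)='.' (+2 fires, +5 burnt)
Step 6: cell (3,0)='.' (+0 fires, +2 burnt)
  fire out at step 6

2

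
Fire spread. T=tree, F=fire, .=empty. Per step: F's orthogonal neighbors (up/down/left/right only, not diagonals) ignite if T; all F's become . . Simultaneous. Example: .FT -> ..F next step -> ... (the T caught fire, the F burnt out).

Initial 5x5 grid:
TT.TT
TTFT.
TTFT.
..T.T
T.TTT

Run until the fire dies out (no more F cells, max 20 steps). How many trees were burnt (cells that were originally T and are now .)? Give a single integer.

Step 1: +5 fires, +2 burnt (F count now 5)
Step 2: +5 fires, +5 burnt (F count now 5)
Step 3: +3 fires, +5 burnt (F count now 3)
Step 4: +1 fires, +3 burnt (F count now 1)
Step 5: +1 fires, +1 burnt (F count now 1)
Step 6: +0 fires, +1 burnt (F count now 0)
Fire out after step 6
Initially T: 16, now '.': 24
Total burnt (originally-T cells now '.'): 15

Answer: 15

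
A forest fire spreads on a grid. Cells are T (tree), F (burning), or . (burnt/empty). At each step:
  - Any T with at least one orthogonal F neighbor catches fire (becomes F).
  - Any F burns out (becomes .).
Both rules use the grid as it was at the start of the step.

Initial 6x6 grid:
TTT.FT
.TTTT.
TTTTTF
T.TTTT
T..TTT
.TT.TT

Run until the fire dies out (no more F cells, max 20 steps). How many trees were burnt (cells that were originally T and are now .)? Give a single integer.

Answer: 24

Derivation:
Step 1: +4 fires, +2 burnt (F count now 4)
Step 2: +4 fires, +4 burnt (F count now 4)
Step 3: +5 fires, +4 burnt (F count now 5)
Step 4: +6 fires, +5 burnt (F count now 6)
Step 5: +2 fires, +6 burnt (F count now 2)
Step 6: +2 fires, +2 burnt (F count now 2)
Step 7: +1 fires, +2 burnt (F count now 1)
Step 8: +0 fires, +1 burnt (F count now 0)
Fire out after step 8
Initially T: 26, now '.': 34
Total burnt (originally-T cells now '.'): 24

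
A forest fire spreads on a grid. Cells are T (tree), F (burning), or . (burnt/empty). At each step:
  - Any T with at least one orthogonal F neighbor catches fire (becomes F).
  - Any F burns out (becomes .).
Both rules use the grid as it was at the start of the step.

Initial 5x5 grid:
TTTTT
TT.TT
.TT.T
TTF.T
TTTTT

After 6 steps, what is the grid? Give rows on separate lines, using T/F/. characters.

Step 1: 3 trees catch fire, 1 burn out
  TTTTT
  TT.TT
  .TF.T
  TF..T
  TTFTT
Step 2: 4 trees catch fire, 3 burn out
  TTTTT
  TT.TT
  .F..T
  F...T
  TF.FT
Step 3: 3 trees catch fire, 4 burn out
  TTTTT
  TF.TT
  ....T
  ....T
  F...F
Step 4: 3 trees catch fire, 3 burn out
  TFTTT
  F..TT
  ....T
  ....F
  .....
Step 5: 3 trees catch fire, 3 burn out
  F.FTT
  ...TT
  ....F
  .....
  .....
Step 6: 2 trees catch fire, 3 burn out
  ...FT
  ...TF
  .....
  .....
  .....

...FT
...TF
.....
.....
.....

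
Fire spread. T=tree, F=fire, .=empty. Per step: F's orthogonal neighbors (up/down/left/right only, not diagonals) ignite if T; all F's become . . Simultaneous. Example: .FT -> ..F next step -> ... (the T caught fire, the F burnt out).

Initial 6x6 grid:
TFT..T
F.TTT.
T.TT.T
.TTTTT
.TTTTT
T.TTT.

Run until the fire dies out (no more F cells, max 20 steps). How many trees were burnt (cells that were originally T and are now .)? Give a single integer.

Step 1: +3 fires, +2 burnt (F count now 3)
Step 2: +1 fires, +3 burnt (F count now 1)
Step 3: +2 fires, +1 burnt (F count now 2)
Step 4: +3 fires, +2 burnt (F count now 3)
Step 5: +3 fires, +3 burnt (F count now 3)
Step 6: +4 fires, +3 burnt (F count now 4)
Step 7: +3 fires, +4 burnt (F count now 3)
Step 8: +3 fires, +3 burnt (F count now 3)
Step 9: +0 fires, +3 burnt (F count now 0)
Fire out after step 9
Initially T: 24, now '.': 34
Total burnt (originally-T cells now '.'): 22

Answer: 22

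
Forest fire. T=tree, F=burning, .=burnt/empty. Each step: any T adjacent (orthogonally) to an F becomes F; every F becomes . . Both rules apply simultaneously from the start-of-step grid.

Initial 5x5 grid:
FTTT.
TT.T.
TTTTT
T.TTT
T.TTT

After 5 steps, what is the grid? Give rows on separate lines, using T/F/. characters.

Step 1: 2 trees catch fire, 1 burn out
  .FTT.
  FT.T.
  TTTTT
  T.TTT
  T.TTT
Step 2: 3 trees catch fire, 2 burn out
  ..FT.
  .F.T.
  FTTTT
  T.TTT
  T.TTT
Step 3: 3 trees catch fire, 3 burn out
  ...F.
  ...T.
  .FTTT
  F.TTT
  T.TTT
Step 4: 3 trees catch fire, 3 burn out
  .....
  ...F.
  ..FTT
  ..TTT
  F.TTT
Step 5: 2 trees catch fire, 3 burn out
  .....
  .....
  ...FT
  ..FTT
  ..TTT

.....
.....
...FT
..FTT
..TTT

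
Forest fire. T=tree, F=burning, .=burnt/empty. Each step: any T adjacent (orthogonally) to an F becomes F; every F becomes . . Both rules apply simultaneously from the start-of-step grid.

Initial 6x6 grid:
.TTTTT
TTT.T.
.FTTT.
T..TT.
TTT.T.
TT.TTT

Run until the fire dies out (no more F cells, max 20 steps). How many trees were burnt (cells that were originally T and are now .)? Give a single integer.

Step 1: +2 fires, +1 burnt (F count now 2)
Step 2: +4 fires, +2 burnt (F count now 4)
Step 3: +3 fires, +4 burnt (F count now 3)
Step 4: +3 fires, +3 burnt (F count now 3)
Step 5: +2 fires, +3 burnt (F count now 2)
Step 6: +2 fires, +2 burnt (F count now 2)
Step 7: +2 fires, +2 burnt (F count now 2)
Step 8: +0 fires, +2 burnt (F count now 0)
Fire out after step 8
Initially T: 24, now '.': 30
Total burnt (originally-T cells now '.'): 18

Answer: 18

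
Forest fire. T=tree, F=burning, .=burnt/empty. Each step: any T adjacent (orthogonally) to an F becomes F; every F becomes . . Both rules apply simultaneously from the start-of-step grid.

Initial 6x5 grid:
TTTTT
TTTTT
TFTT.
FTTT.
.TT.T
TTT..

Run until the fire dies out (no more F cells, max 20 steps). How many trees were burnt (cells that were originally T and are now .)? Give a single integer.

Step 1: +4 fires, +2 burnt (F count now 4)
Step 2: +6 fires, +4 burnt (F count now 6)
Step 3: +6 fires, +6 burnt (F count now 6)
Step 4: +4 fires, +6 burnt (F count now 4)
Step 5: +1 fires, +4 burnt (F count now 1)
Step 6: +0 fires, +1 burnt (F count now 0)
Fire out after step 6
Initially T: 22, now '.': 29
Total burnt (originally-T cells now '.'): 21

Answer: 21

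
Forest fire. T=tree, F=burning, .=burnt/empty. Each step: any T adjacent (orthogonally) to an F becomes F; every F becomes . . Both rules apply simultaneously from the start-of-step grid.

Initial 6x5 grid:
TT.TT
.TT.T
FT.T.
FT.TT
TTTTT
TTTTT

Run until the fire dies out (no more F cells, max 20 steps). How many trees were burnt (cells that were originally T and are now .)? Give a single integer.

Answer: 19

Derivation:
Step 1: +3 fires, +2 burnt (F count now 3)
Step 2: +3 fires, +3 burnt (F count now 3)
Step 3: +4 fires, +3 burnt (F count now 4)
Step 4: +3 fires, +4 burnt (F count now 3)
Step 5: +3 fires, +3 burnt (F count now 3)
Step 6: +3 fires, +3 burnt (F count now 3)
Step 7: +0 fires, +3 burnt (F count now 0)
Fire out after step 7
Initially T: 22, now '.': 27
Total burnt (originally-T cells now '.'): 19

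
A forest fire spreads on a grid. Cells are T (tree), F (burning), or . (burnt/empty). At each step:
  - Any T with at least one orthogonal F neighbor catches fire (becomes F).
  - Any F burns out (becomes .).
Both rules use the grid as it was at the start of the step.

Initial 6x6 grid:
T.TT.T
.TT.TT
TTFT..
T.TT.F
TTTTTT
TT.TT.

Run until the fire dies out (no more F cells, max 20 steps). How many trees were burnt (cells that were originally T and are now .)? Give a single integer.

Answer: 20

Derivation:
Step 1: +5 fires, +2 burnt (F count now 5)
Step 2: +6 fires, +5 burnt (F count now 6)
Step 3: +5 fires, +6 burnt (F count now 5)
Step 4: +3 fires, +5 burnt (F count now 3)
Step 5: +1 fires, +3 burnt (F count now 1)
Step 6: +0 fires, +1 burnt (F count now 0)
Fire out after step 6
Initially T: 24, now '.': 32
Total burnt (originally-T cells now '.'): 20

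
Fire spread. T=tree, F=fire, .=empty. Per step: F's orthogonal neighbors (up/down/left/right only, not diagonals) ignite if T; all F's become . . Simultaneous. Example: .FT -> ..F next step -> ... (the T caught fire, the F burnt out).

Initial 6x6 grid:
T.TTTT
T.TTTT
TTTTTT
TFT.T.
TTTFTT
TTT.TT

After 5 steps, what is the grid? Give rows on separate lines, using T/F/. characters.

Step 1: 6 trees catch fire, 2 burn out
  T.TTTT
  T.TTTT
  TFTTTT
  F.F.T.
  TFF.FT
  TTT.TT
Step 2: 8 trees catch fire, 6 burn out
  T.TTTT
  T.TTTT
  F.FTTT
  ....F.
  F....F
  TFF.FT
Step 3: 6 trees catch fire, 8 burn out
  T.TTTT
  F.FTTT
  ...FFT
  ......
  ......
  F....F
Step 4: 5 trees catch fire, 6 burn out
  F.FTTT
  ...FFT
  .....F
  ......
  ......
  ......
Step 5: 3 trees catch fire, 5 burn out
  ...FFT
  .....F
  ......
  ......
  ......
  ......

...FFT
.....F
......
......
......
......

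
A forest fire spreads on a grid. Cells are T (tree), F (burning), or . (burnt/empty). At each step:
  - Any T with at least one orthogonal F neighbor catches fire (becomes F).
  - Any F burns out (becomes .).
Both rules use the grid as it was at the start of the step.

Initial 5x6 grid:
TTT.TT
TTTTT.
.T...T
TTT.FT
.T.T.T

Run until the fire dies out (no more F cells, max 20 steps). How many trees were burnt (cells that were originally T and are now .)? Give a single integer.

Step 1: +1 fires, +1 burnt (F count now 1)
Step 2: +2 fires, +1 burnt (F count now 2)
Step 3: +0 fires, +2 burnt (F count now 0)
Fire out after step 3
Initially T: 19, now '.': 14
Total burnt (originally-T cells now '.'): 3

Answer: 3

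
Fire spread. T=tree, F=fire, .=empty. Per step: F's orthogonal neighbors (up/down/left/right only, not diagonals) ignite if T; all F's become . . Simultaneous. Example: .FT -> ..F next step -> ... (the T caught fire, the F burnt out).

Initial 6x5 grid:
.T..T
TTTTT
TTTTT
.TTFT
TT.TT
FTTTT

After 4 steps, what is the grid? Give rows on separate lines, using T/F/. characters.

Step 1: 6 trees catch fire, 2 burn out
  .T..T
  TTTTT
  TTTFT
  .TF.F
  FT.FT
  .FTTT
Step 2: 8 trees catch fire, 6 burn out
  .T..T
  TTTFT
  TTF.F
  .F...
  .F..F
  ..FFT
Step 3: 4 trees catch fire, 8 burn out
  .T..T
  TTF.F
  TF...
  .....
  .....
  ....F
Step 4: 3 trees catch fire, 4 burn out
  .T..F
  TF...
  F....
  .....
  .....
  .....

.T..F
TF...
F....
.....
.....
.....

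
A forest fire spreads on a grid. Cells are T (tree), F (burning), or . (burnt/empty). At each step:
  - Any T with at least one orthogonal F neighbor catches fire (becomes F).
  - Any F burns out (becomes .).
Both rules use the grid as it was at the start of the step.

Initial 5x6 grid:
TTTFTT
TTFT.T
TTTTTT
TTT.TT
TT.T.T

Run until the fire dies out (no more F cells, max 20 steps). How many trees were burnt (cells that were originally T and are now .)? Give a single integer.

Answer: 23

Derivation:
Step 1: +5 fires, +2 burnt (F count now 5)
Step 2: +6 fires, +5 burnt (F count now 6)
Step 3: +5 fires, +6 burnt (F count now 5)
Step 4: +4 fires, +5 burnt (F count now 4)
Step 5: +2 fires, +4 burnt (F count now 2)
Step 6: +1 fires, +2 burnt (F count now 1)
Step 7: +0 fires, +1 burnt (F count now 0)
Fire out after step 7
Initially T: 24, now '.': 29
Total burnt (originally-T cells now '.'): 23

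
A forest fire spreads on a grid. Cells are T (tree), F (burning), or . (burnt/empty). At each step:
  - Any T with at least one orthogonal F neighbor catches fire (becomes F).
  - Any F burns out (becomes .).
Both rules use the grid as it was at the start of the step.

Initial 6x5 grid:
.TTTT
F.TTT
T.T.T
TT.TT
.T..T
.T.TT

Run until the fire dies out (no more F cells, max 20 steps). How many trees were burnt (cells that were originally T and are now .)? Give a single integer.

Answer: 5

Derivation:
Step 1: +1 fires, +1 burnt (F count now 1)
Step 2: +1 fires, +1 burnt (F count now 1)
Step 3: +1 fires, +1 burnt (F count now 1)
Step 4: +1 fires, +1 burnt (F count now 1)
Step 5: +1 fires, +1 burnt (F count now 1)
Step 6: +0 fires, +1 burnt (F count now 0)
Fire out after step 6
Initially T: 19, now '.': 16
Total burnt (originally-T cells now '.'): 5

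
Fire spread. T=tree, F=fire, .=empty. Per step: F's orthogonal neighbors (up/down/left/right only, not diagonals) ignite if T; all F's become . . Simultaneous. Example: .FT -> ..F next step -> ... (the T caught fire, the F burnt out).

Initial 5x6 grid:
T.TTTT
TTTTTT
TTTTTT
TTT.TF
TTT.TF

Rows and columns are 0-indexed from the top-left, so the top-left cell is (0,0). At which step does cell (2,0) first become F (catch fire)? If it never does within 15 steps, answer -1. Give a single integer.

Step 1: cell (2,0)='T' (+3 fires, +2 burnt)
Step 2: cell (2,0)='T' (+2 fires, +3 burnt)
Step 3: cell (2,0)='T' (+3 fires, +2 burnt)
Step 4: cell (2,0)='T' (+3 fires, +3 burnt)
Step 5: cell (2,0)='T' (+4 fires, +3 burnt)
Step 6: cell (2,0)='F' (+5 fires, +4 burnt)
  -> target ignites at step 6
Step 7: cell (2,0)='.' (+3 fires, +5 burnt)
Step 8: cell (2,0)='.' (+2 fires, +3 burnt)
Step 9: cell (2,0)='.' (+0 fires, +2 burnt)
  fire out at step 9

6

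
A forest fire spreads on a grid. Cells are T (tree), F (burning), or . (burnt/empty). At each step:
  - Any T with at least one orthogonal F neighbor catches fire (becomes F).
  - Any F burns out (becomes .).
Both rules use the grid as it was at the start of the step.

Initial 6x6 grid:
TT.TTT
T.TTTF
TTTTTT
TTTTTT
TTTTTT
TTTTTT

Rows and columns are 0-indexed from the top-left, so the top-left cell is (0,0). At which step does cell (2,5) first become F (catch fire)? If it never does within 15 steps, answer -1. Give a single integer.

Step 1: cell (2,5)='F' (+3 fires, +1 burnt)
  -> target ignites at step 1
Step 2: cell (2,5)='.' (+4 fires, +3 burnt)
Step 3: cell (2,5)='.' (+5 fires, +4 burnt)
Step 4: cell (2,5)='.' (+4 fires, +5 burnt)
Step 5: cell (2,5)='.' (+4 fires, +4 burnt)
Step 6: cell (2,5)='.' (+4 fires, +4 burnt)
Step 7: cell (2,5)='.' (+4 fires, +4 burnt)
Step 8: cell (2,5)='.' (+3 fires, +4 burnt)
Step 9: cell (2,5)='.' (+2 fires, +3 burnt)
Step 10: cell (2,5)='.' (+0 fires, +2 burnt)
  fire out at step 10

1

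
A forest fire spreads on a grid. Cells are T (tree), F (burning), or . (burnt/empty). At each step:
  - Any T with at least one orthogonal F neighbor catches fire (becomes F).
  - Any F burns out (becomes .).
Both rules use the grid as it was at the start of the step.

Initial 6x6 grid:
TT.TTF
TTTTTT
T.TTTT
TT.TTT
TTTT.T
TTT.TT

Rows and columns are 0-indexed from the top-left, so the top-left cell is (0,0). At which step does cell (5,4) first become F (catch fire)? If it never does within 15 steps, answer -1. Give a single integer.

Step 1: cell (5,4)='T' (+2 fires, +1 burnt)
Step 2: cell (5,4)='T' (+3 fires, +2 burnt)
Step 3: cell (5,4)='T' (+3 fires, +3 burnt)
Step 4: cell (5,4)='T' (+4 fires, +3 burnt)
Step 5: cell (5,4)='T' (+4 fires, +4 burnt)
Step 6: cell (5,4)='F' (+4 fires, +4 burnt)
  -> target ignites at step 6
Step 7: cell (5,4)='.' (+3 fires, +4 burnt)
Step 8: cell (5,4)='.' (+3 fires, +3 burnt)
Step 9: cell (5,4)='.' (+3 fires, +3 burnt)
Step 10: cell (5,4)='.' (+1 fires, +3 burnt)
Step 11: cell (5,4)='.' (+0 fires, +1 burnt)
  fire out at step 11

6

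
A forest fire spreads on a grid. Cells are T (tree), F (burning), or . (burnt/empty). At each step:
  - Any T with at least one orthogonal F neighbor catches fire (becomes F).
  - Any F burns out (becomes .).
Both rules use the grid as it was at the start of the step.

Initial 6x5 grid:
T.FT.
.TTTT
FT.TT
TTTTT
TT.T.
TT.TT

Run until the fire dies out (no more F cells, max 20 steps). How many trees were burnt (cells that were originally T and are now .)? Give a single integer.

Step 1: +4 fires, +2 burnt (F count now 4)
Step 2: +4 fires, +4 burnt (F count now 4)
Step 3: +5 fires, +4 burnt (F count now 5)
Step 4: +3 fires, +5 burnt (F count now 3)
Step 5: +2 fires, +3 burnt (F count now 2)
Step 6: +1 fires, +2 burnt (F count now 1)
Step 7: +1 fires, +1 burnt (F count now 1)
Step 8: +0 fires, +1 burnt (F count now 0)
Fire out after step 8
Initially T: 21, now '.': 29
Total burnt (originally-T cells now '.'): 20

Answer: 20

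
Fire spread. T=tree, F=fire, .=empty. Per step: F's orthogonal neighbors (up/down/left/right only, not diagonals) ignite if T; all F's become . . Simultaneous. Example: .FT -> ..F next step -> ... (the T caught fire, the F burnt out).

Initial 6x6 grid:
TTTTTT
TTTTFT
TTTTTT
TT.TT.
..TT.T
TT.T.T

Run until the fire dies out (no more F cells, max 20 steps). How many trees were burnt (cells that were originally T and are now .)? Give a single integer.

Step 1: +4 fires, +1 burnt (F count now 4)
Step 2: +6 fires, +4 burnt (F count now 6)
Step 3: +4 fires, +6 burnt (F count now 4)
Step 4: +4 fires, +4 burnt (F count now 4)
Step 5: +5 fires, +4 burnt (F count now 5)
Step 6: +1 fires, +5 burnt (F count now 1)
Step 7: +0 fires, +1 burnt (F count now 0)
Fire out after step 7
Initially T: 28, now '.': 32
Total burnt (originally-T cells now '.'): 24

Answer: 24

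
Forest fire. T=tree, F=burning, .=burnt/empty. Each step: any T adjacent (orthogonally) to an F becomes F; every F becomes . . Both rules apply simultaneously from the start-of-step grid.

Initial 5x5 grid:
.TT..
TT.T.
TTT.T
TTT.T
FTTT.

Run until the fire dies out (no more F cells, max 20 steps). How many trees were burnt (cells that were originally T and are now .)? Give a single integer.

Step 1: +2 fires, +1 burnt (F count now 2)
Step 2: +3 fires, +2 burnt (F count now 3)
Step 3: +4 fires, +3 burnt (F count now 4)
Step 4: +2 fires, +4 burnt (F count now 2)
Step 5: +1 fires, +2 burnt (F count now 1)
Step 6: +1 fires, +1 burnt (F count now 1)
Step 7: +0 fires, +1 burnt (F count now 0)
Fire out after step 7
Initially T: 16, now '.': 22
Total burnt (originally-T cells now '.'): 13

Answer: 13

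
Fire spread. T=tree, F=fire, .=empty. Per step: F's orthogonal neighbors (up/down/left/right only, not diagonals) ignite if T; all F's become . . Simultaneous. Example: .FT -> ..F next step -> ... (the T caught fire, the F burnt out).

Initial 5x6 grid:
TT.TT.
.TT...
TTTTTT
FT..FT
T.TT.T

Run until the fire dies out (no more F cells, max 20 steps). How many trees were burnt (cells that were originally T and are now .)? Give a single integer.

Step 1: +5 fires, +2 burnt (F count now 5)
Step 2: +4 fires, +5 burnt (F count now 4)
Step 3: +2 fires, +4 burnt (F count now 2)
Step 4: +2 fires, +2 burnt (F count now 2)
Step 5: +1 fires, +2 burnt (F count now 1)
Step 6: +0 fires, +1 burnt (F count now 0)
Fire out after step 6
Initially T: 18, now '.': 26
Total burnt (originally-T cells now '.'): 14

Answer: 14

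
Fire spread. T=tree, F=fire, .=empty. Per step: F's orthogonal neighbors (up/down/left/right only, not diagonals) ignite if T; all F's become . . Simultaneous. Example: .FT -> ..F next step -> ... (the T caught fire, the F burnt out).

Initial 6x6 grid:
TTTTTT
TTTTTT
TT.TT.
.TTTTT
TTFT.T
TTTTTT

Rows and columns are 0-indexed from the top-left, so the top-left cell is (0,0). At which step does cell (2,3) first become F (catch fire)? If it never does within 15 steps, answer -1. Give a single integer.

Step 1: cell (2,3)='T' (+4 fires, +1 burnt)
Step 2: cell (2,3)='T' (+5 fires, +4 burnt)
Step 3: cell (2,3)='F' (+5 fires, +5 burnt)
  -> target ignites at step 3
Step 4: cell (2,3)='.' (+6 fires, +5 burnt)
Step 5: cell (2,3)='.' (+6 fires, +6 burnt)
Step 6: cell (2,3)='.' (+4 fires, +6 burnt)
Step 7: cell (2,3)='.' (+1 fires, +4 burnt)
Step 8: cell (2,3)='.' (+0 fires, +1 burnt)
  fire out at step 8

3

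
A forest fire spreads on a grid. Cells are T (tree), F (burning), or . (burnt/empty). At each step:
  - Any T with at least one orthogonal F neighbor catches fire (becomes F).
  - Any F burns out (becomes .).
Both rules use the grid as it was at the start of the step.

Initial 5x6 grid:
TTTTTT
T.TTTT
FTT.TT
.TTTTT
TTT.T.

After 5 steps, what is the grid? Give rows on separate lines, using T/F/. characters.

Step 1: 2 trees catch fire, 1 burn out
  TTTTTT
  F.TTTT
  .FT.TT
  .TTTTT
  TTT.T.
Step 2: 3 trees catch fire, 2 burn out
  FTTTTT
  ..TTTT
  ..F.TT
  .FTTTT
  TTT.T.
Step 3: 4 trees catch fire, 3 burn out
  .FTTTT
  ..FTTT
  ....TT
  ..FTTT
  TFT.T.
Step 4: 5 trees catch fire, 4 burn out
  ..FTTT
  ...FTT
  ....TT
  ...FTT
  F.F.T.
Step 5: 3 trees catch fire, 5 burn out
  ...FTT
  ....FT
  ....TT
  ....FT
  ....T.

...FTT
....FT
....TT
....FT
....T.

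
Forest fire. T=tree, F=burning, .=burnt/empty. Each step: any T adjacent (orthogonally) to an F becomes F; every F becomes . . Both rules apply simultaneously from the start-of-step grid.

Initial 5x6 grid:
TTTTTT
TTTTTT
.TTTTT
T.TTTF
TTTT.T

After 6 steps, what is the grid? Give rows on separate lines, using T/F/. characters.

Step 1: 3 trees catch fire, 1 burn out
  TTTTTT
  TTTTTT
  .TTTTF
  T.TTF.
  TTTT.F
Step 2: 3 trees catch fire, 3 burn out
  TTTTTT
  TTTTTF
  .TTTF.
  T.TF..
  TTTT..
Step 3: 5 trees catch fire, 3 burn out
  TTTTTF
  TTTTF.
  .TTF..
  T.F...
  TTTF..
Step 4: 4 trees catch fire, 5 burn out
  TTTTF.
  TTTF..
  .TF...
  T.....
  TTF...
Step 5: 4 trees catch fire, 4 burn out
  TTTF..
  TTF...
  .F....
  T.....
  TF....
Step 6: 3 trees catch fire, 4 burn out
  TTF...
  TF....
  ......
  T.....
  F.....

TTF...
TF....
......
T.....
F.....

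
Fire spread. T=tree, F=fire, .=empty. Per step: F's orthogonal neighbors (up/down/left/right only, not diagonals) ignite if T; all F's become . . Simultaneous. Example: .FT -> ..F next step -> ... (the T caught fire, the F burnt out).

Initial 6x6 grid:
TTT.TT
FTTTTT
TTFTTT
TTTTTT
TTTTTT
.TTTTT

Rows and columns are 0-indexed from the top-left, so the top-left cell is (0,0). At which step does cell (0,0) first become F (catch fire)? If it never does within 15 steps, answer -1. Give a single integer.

Step 1: cell (0,0)='F' (+7 fires, +2 burnt)
  -> target ignites at step 1
Step 2: cell (0,0)='.' (+8 fires, +7 burnt)
Step 3: cell (0,0)='.' (+7 fires, +8 burnt)
Step 4: cell (0,0)='.' (+6 fires, +7 burnt)
Step 5: cell (0,0)='.' (+3 fires, +6 burnt)
Step 6: cell (0,0)='.' (+1 fires, +3 burnt)
Step 7: cell (0,0)='.' (+0 fires, +1 burnt)
  fire out at step 7

1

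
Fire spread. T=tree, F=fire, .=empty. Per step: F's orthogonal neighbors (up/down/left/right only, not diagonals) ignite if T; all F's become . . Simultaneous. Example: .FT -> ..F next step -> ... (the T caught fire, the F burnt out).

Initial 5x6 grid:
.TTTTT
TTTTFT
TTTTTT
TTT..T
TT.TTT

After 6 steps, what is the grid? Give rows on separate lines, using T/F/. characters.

Step 1: 4 trees catch fire, 1 burn out
  .TTTFT
  TTTF.F
  TTTTFT
  TTT..T
  TT.TTT
Step 2: 5 trees catch fire, 4 burn out
  .TTF.F
  TTF...
  TTTF.F
  TTT..T
  TT.TTT
Step 3: 4 trees catch fire, 5 burn out
  .TF...
  TF....
  TTF...
  TTT..F
  TT.TTT
Step 4: 5 trees catch fire, 4 burn out
  .F....
  F.....
  TF....
  TTF...
  TT.TTF
Step 5: 3 trees catch fire, 5 burn out
  ......
  ......
  F.....
  TF....
  TT.TF.
Step 6: 3 trees catch fire, 3 burn out
  ......
  ......
  ......
  F.....
  TF.F..

......
......
......
F.....
TF.F..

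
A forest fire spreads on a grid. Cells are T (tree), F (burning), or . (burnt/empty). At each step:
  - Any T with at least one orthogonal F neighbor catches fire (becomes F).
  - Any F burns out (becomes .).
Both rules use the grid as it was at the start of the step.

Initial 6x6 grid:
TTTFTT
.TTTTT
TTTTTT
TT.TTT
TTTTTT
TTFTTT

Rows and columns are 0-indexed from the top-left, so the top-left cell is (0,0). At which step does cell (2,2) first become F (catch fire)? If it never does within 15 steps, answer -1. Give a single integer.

Step 1: cell (2,2)='T' (+6 fires, +2 burnt)
Step 2: cell (2,2)='T' (+9 fires, +6 burnt)
Step 3: cell (2,2)='F' (+10 fires, +9 burnt)
  -> target ignites at step 3
Step 4: cell (2,2)='.' (+5 fires, +10 burnt)
Step 5: cell (2,2)='.' (+2 fires, +5 burnt)
Step 6: cell (2,2)='.' (+0 fires, +2 burnt)
  fire out at step 6

3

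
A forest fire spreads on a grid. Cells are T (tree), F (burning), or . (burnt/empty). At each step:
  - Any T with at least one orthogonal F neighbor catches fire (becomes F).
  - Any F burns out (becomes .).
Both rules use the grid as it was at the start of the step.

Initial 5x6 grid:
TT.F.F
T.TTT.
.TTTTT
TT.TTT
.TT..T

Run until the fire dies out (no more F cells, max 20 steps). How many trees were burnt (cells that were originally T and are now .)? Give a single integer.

Step 1: +1 fires, +2 burnt (F count now 1)
Step 2: +3 fires, +1 burnt (F count now 3)
Step 3: +3 fires, +3 burnt (F count now 3)
Step 4: +3 fires, +3 burnt (F count now 3)
Step 5: +2 fires, +3 burnt (F count now 2)
Step 6: +3 fires, +2 burnt (F count now 3)
Step 7: +1 fires, +3 burnt (F count now 1)
Step 8: +0 fires, +1 burnt (F count now 0)
Fire out after step 8
Initially T: 19, now '.': 27
Total burnt (originally-T cells now '.'): 16

Answer: 16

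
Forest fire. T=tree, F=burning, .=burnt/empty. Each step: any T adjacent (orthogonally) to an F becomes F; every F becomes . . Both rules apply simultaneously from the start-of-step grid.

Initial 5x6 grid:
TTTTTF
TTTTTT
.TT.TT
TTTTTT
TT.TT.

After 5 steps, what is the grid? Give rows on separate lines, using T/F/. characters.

Step 1: 2 trees catch fire, 1 burn out
  TTTTF.
  TTTTTF
  .TT.TT
  TTTTTT
  TT.TT.
Step 2: 3 trees catch fire, 2 burn out
  TTTF..
  TTTTF.
  .TT.TF
  TTTTTT
  TT.TT.
Step 3: 4 trees catch fire, 3 burn out
  TTF...
  TTTF..
  .TT.F.
  TTTTTF
  TT.TT.
Step 4: 3 trees catch fire, 4 burn out
  TF....
  TTF...
  .TT...
  TTTTF.
  TT.TT.
Step 5: 5 trees catch fire, 3 burn out
  F.....
  TF....
  .TF...
  TTTF..
  TT.TF.

F.....
TF....
.TF...
TTTF..
TT.TF.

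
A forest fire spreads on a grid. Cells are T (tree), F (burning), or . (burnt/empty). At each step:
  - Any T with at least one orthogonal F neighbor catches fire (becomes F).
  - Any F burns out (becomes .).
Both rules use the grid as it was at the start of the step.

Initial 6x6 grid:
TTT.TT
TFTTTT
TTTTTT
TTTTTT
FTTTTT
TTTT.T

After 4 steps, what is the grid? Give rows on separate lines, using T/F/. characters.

Step 1: 7 trees catch fire, 2 burn out
  TFT.TT
  F.FTTT
  TFTTTT
  FTTTTT
  .FTTTT
  FTTT.T
Step 2: 8 trees catch fire, 7 burn out
  F.F.TT
  ...FTT
  F.FTTT
  .FTTTT
  ..FTTT
  .FTT.T
Step 3: 5 trees catch fire, 8 burn out
  ....TT
  ....FT
  ...FTT
  ..FTTT
  ...FTT
  ..FT.T
Step 4: 6 trees catch fire, 5 burn out
  ....FT
  .....F
  ....FT
  ...FTT
  ....FT
  ...F.T

....FT
.....F
....FT
...FTT
....FT
...F.T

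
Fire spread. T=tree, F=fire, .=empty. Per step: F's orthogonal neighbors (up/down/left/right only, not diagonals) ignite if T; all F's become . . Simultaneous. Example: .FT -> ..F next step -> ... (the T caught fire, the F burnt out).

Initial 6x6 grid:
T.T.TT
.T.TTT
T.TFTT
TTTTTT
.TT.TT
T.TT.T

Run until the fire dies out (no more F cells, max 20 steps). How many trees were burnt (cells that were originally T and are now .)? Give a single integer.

Step 1: +4 fires, +1 burnt (F count now 4)
Step 2: +4 fires, +4 burnt (F count now 4)
Step 3: +6 fires, +4 burnt (F count now 6)
Step 4: +5 fires, +6 burnt (F count now 5)
Step 5: +3 fires, +5 burnt (F count now 3)
Step 6: +0 fires, +3 burnt (F count now 0)
Fire out after step 6
Initially T: 26, now '.': 32
Total burnt (originally-T cells now '.'): 22

Answer: 22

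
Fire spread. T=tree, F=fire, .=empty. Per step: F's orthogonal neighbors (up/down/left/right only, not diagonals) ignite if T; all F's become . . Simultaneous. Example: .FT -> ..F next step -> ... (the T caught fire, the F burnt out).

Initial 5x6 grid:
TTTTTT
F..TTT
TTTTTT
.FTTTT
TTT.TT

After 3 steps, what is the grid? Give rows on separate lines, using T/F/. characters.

Step 1: 5 trees catch fire, 2 burn out
  FTTTTT
  ...TTT
  FFTTTT
  ..FTTT
  TFT.TT
Step 2: 5 trees catch fire, 5 burn out
  .FTTTT
  ...TTT
  ..FTTT
  ...FTT
  F.F.TT
Step 3: 3 trees catch fire, 5 burn out
  ..FTTT
  ...TTT
  ...FTT
  ....FT
  ....TT

..FTTT
...TTT
...FTT
....FT
....TT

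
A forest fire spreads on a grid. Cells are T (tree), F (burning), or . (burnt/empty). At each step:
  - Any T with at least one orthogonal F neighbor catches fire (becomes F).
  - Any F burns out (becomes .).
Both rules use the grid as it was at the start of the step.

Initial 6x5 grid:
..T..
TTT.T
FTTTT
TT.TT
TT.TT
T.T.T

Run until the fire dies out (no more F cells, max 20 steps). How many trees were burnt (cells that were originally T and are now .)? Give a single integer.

Answer: 19

Derivation:
Step 1: +3 fires, +1 burnt (F count now 3)
Step 2: +4 fires, +3 burnt (F count now 4)
Step 3: +4 fires, +4 burnt (F count now 4)
Step 4: +3 fires, +4 burnt (F count now 3)
Step 5: +3 fires, +3 burnt (F count now 3)
Step 6: +1 fires, +3 burnt (F count now 1)
Step 7: +1 fires, +1 burnt (F count now 1)
Step 8: +0 fires, +1 burnt (F count now 0)
Fire out after step 8
Initially T: 20, now '.': 29
Total burnt (originally-T cells now '.'): 19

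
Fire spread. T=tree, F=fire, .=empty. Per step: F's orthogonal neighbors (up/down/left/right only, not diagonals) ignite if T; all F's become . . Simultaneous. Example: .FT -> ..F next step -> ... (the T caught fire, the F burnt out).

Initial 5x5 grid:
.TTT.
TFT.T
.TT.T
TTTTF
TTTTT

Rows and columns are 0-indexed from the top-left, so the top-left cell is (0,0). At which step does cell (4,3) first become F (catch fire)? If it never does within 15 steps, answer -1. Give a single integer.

Step 1: cell (4,3)='T' (+7 fires, +2 burnt)
Step 2: cell (4,3)='F' (+6 fires, +7 burnt)
  -> target ignites at step 2
Step 3: cell (4,3)='.' (+4 fires, +6 burnt)
Step 4: cell (4,3)='.' (+1 fires, +4 burnt)
Step 5: cell (4,3)='.' (+0 fires, +1 burnt)
  fire out at step 5

2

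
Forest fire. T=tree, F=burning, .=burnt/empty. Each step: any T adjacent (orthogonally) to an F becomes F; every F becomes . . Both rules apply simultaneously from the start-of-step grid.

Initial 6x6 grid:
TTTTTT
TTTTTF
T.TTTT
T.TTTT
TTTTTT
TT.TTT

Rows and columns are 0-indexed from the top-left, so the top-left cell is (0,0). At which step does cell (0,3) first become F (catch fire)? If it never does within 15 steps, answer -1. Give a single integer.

Step 1: cell (0,3)='T' (+3 fires, +1 burnt)
Step 2: cell (0,3)='T' (+4 fires, +3 burnt)
Step 3: cell (0,3)='F' (+5 fires, +4 burnt)
  -> target ignites at step 3
Step 4: cell (0,3)='.' (+6 fires, +5 burnt)
Step 5: cell (0,3)='.' (+5 fires, +6 burnt)
Step 6: cell (0,3)='.' (+4 fires, +5 burnt)
Step 7: cell (0,3)='.' (+2 fires, +4 burnt)
Step 8: cell (0,3)='.' (+2 fires, +2 burnt)
Step 9: cell (0,3)='.' (+1 fires, +2 burnt)
Step 10: cell (0,3)='.' (+0 fires, +1 burnt)
  fire out at step 10

3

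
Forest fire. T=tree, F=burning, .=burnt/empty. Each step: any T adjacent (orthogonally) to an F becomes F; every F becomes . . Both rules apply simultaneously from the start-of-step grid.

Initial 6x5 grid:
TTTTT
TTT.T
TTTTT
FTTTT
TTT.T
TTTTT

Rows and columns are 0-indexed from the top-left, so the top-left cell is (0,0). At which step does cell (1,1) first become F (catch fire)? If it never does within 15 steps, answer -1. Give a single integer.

Step 1: cell (1,1)='T' (+3 fires, +1 burnt)
Step 2: cell (1,1)='T' (+5 fires, +3 burnt)
Step 3: cell (1,1)='F' (+6 fires, +5 burnt)
  -> target ignites at step 3
Step 4: cell (1,1)='.' (+5 fires, +6 burnt)
Step 5: cell (1,1)='.' (+4 fires, +5 burnt)
Step 6: cell (1,1)='.' (+3 fires, +4 burnt)
Step 7: cell (1,1)='.' (+1 fires, +3 burnt)
Step 8: cell (1,1)='.' (+0 fires, +1 burnt)
  fire out at step 8

3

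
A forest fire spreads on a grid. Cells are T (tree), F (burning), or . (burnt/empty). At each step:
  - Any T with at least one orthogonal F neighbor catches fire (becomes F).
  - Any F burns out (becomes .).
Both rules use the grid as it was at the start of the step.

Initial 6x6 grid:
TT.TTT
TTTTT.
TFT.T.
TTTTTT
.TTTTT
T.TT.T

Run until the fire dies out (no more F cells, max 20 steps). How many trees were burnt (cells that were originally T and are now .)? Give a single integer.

Step 1: +4 fires, +1 burnt (F count now 4)
Step 2: +6 fires, +4 burnt (F count now 6)
Step 3: +4 fires, +6 burnt (F count now 4)
Step 4: +5 fires, +4 burnt (F count now 5)
Step 5: +5 fires, +5 burnt (F count now 5)
Step 6: +2 fires, +5 burnt (F count now 2)
Step 7: +1 fires, +2 burnt (F count now 1)
Step 8: +0 fires, +1 burnt (F count now 0)
Fire out after step 8
Initially T: 28, now '.': 35
Total burnt (originally-T cells now '.'): 27

Answer: 27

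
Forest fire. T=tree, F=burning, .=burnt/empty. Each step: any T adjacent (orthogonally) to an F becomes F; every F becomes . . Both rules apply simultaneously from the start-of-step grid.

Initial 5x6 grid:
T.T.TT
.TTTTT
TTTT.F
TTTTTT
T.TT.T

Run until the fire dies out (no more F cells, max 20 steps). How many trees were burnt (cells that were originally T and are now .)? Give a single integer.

Step 1: +2 fires, +1 burnt (F count now 2)
Step 2: +4 fires, +2 burnt (F count now 4)
Step 3: +3 fires, +4 burnt (F count now 3)
Step 4: +4 fires, +3 burnt (F count now 4)
Step 5: +5 fires, +4 burnt (F count now 5)
Step 6: +2 fires, +5 burnt (F count now 2)
Step 7: +2 fires, +2 burnt (F count now 2)
Step 8: +0 fires, +2 burnt (F count now 0)
Fire out after step 8
Initially T: 23, now '.': 29
Total burnt (originally-T cells now '.'): 22

Answer: 22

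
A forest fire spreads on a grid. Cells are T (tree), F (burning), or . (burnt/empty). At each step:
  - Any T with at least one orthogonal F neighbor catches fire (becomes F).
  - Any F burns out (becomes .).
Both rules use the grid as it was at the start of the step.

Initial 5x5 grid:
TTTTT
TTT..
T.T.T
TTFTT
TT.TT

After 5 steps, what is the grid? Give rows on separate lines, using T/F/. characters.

Step 1: 3 trees catch fire, 1 burn out
  TTTTT
  TTT..
  T.F.T
  TF.FT
  TT.TT
Step 2: 5 trees catch fire, 3 burn out
  TTTTT
  TTF..
  T...T
  F...F
  TF.FT
Step 3: 6 trees catch fire, 5 burn out
  TTFTT
  TF...
  F...F
  .....
  F...F
Step 4: 3 trees catch fire, 6 burn out
  TF.FT
  F....
  .....
  .....
  .....
Step 5: 2 trees catch fire, 3 burn out
  F...F
  .....
  .....
  .....
  .....

F...F
.....
.....
.....
.....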